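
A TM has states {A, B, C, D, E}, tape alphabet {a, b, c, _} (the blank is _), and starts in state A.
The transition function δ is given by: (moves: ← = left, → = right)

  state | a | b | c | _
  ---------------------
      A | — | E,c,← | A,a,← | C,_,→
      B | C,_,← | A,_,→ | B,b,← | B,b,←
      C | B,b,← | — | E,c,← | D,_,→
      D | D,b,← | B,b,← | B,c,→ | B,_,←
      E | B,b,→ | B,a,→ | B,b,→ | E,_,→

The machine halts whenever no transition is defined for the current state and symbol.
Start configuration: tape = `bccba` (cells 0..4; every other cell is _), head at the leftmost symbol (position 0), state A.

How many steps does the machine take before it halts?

A | _[b]ccba   read b → write c, move ←, go to E
E | [_]cccba   read _ → write _, move →, go to E
E | _[c]ccba   read c → write b, move →, go to B
B | _b[c]cba   read c → write b, move ←, go to B
B | _[b]bcba   read b → write _, move →, go to A
A | __[b]cba   read b → write c, move ←, go to E
E | _[_]ccba   read _ → write _, move →, go to E
E | __[c]cba   read c → write b, move →, go to B
B | __b[c]ba   read c → write b, move ←, go to B
B | __[b]bba   read b → write _, move →, go to A
A | ___[b]ba   read b → write c, move ←, go to E
E | __[_]cba   read _ → write _, move →, go to E
E | ___[c]ba   read c → write b, move →, go to B
B | ___b[b]a   read b → write _, move →, go to A
A | ___b_[a]
M halts after 14 transitions.

14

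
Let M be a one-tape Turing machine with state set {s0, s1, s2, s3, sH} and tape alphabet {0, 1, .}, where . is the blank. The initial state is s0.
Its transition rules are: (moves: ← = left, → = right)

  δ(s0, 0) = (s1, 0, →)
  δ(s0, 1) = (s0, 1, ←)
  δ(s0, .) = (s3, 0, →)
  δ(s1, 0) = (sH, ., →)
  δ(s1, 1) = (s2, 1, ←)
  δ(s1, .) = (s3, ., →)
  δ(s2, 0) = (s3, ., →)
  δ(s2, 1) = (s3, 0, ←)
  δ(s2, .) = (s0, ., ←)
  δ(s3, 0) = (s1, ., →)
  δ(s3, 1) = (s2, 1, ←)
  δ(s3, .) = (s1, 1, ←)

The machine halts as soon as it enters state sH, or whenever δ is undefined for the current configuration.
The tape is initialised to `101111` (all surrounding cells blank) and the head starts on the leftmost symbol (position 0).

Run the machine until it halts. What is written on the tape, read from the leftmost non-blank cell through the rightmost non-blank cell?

s0 | ..[1]01111   read 1 → write 1, move ←, go to s0
s0 | .[.]101111   read . → write 0, move →, go to s3
s3 | .0[1]01111   read 1 → write 1, move ←, go to s2
s2 | .[0]101111   read 0 → write ., move →, go to s3
s3 | ..[1]01111   read 1 → write 1, move ←, go to s2
s2 | .[.]101111   read . → write ., move ←, go to s0
s0 | [.].101111   read . → write 0, move →, go to s3
s3 | 0[.]101111   read . → write 1, move ←, go to s1
s1 | [0]1101111   read 0 → write ., move →, go to sH
sH | .[1]101111
The non-blank tape span at halt is 1101111.

1101111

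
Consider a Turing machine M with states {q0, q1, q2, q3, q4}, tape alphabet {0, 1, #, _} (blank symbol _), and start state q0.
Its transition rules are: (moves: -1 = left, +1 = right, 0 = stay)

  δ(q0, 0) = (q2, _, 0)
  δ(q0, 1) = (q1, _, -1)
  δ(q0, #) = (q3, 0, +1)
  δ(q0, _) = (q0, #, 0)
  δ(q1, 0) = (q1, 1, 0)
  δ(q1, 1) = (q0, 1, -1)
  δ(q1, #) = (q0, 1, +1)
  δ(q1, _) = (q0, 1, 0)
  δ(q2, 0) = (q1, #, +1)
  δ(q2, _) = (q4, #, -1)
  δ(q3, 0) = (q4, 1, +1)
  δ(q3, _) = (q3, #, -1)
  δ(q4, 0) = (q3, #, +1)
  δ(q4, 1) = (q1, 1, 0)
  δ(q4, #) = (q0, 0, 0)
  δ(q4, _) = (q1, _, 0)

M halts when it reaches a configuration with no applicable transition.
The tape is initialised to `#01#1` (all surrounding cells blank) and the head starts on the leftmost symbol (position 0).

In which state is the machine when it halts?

q0 | _[#]01#1   read # → write 0, move +1, go to q3
q3 | _0[0]1#1   read 0 → write 1, move +1, go to q4
q4 | _01[1]#1   read 1 → write 1, move 0, go to q1
q1 | _01[1]#1   read 1 → write 1, move -1, go to q0
q0 | _0[1]1#1   read 1 → write _, move -1, go to q1
q1 | _[0]_1#1   read 0 → write 1, move 0, go to q1
q1 | _[1]_1#1   read 1 → write 1, move -1, go to q0
q0 | [_]1_1#1   read _ → write #, move 0, go to q0
q0 | [#]1_1#1   read # → write 0, move +1, go to q3
q3 | 0[1]_1#1
No transition is defined for (q3, 1); M halts in state q3.

q3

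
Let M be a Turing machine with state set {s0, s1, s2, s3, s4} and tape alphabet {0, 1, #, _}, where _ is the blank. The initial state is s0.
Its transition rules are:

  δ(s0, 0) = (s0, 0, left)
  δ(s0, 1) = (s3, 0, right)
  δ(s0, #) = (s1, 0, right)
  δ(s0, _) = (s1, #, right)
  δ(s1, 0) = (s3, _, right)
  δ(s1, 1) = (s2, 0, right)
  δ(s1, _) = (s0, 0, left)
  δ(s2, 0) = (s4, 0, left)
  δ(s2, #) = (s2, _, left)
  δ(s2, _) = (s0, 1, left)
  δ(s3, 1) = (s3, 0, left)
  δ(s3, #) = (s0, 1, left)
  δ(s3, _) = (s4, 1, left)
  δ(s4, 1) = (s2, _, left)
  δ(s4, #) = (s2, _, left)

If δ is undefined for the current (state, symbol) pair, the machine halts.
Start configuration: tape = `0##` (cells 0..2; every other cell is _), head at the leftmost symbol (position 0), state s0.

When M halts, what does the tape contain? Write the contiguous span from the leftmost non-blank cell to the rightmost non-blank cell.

010_0

s0 | ___[0]##   read 0 → write 0, move left, go to s0
s0 | __[_]0##   read _ → write #, move right, go to s1
s1 | __#[0]##   read 0 → write _, move right, go to s3
s3 | __#_[#]#   read # → write 1, move left, go to s0
s0 | __#[_]1#   read _ → write #, move right, go to s1
s1 | __##[1]#   read 1 → write 0, move right, go to s2
s2 | __##0[#]   read # → write _, move left, go to s2
s2 | __##[0]_   read 0 → write 0, move left, go to s4
s4 | __#[#]0_   read # → write _, move left, go to s2
s2 | __[#]_0_   read # → write _, move left, go to s2
s2 | _[_]__0_   read _ → write 1, move left, go to s0
s0 | [_]1__0_   read _ → write #, move right, go to s1
s1 | #[1]__0_   read 1 → write 0, move right, go to s2
s2 | #0[_]_0_   read _ → write 1, move left, go to s0
s0 | #[0]1_0_   read 0 → write 0, move left, go to s0
s0 | [#]01_0_   read # → write 0, move right, go to s1
s1 | 0[0]1_0_   read 0 → write _, move right, go to s3
s3 | 0_[1]_0_   read 1 → write 0, move left, go to s3
s3 | 0[_]0_0_   read _ → write 1, move left, go to s4
s4 | [0]10_0_
The non-blank tape span at halt is 010_0.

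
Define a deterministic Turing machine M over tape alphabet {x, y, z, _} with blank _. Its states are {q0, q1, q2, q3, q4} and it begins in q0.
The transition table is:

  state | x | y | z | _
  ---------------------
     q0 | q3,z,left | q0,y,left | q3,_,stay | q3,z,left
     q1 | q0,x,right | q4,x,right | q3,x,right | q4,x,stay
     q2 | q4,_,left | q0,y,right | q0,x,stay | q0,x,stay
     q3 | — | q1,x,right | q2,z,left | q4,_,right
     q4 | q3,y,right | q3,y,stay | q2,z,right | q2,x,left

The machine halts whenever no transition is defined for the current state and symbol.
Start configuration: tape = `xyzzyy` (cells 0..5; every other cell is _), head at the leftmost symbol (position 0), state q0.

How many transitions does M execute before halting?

26

state=q0 head=0 tape=_[x]yzzyy___   (q0,x)→(q3,z,left)
state=q3 head=-1 tape=[_]zyzzyy___   (q3,_)→(q4,_,right)
state=q4 head=0 tape=_[z]yzzyy___   (q4,z)→(q2,z,right)
state=q2 head=1 tape=_z[y]zzyy___   (q2,y)→(q0,y,right)
state=q0 head=2 tape=_zy[z]zyy___   (q0,z)→(q3,_,stay)
state=q3 head=2 tape=_zy[_]zyy___   (q3,_)→(q4,_,right)
state=q4 head=3 tape=_zy_[z]yy___   (q4,z)→(q2,z,right)
state=q2 head=4 tape=_zy_z[y]y___   (q2,y)→(q0,y,right)
state=q0 head=5 tape=_zy_zy[y]___   (q0,y)→(q0,y,left)
state=q0 head=4 tape=_zy_z[y]y___   (q0,y)→(q0,y,left)
state=q0 head=3 tape=_zy_[z]yy___   (q0,z)→(q3,_,stay)
state=q3 head=3 tape=_zy_[_]yy___   (q3,_)→(q4,_,right)
state=q4 head=4 tape=_zy__[y]y___   (q4,y)→(q3,y,stay)
state=q3 head=4 tape=_zy__[y]y___   (q3,y)→(q1,x,right)
state=q1 head=5 tape=_zy__x[y]___   (q1,y)→(q4,x,right)
state=q4 head=6 tape=_zy__xx[_]__   (q4,_)→(q2,x,left)
state=q2 head=5 tape=_zy__x[x]x__   (q2,x)→(q4,_,left)
state=q4 head=4 tape=_zy__[x]_x__   (q4,x)→(q3,y,right)
state=q3 head=5 tape=_zy__y[_]x__   (q3,_)→(q4,_,right)
state=q4 head=6 tape=_zy__y_[x]__   (q4,x)→(q3,y,right)
state=q3 head=7 tape=_zy__y_y[_]_   (q3,_)→(q4,_,right)
state=q4 head=8 tape=_zy__y_y_[_]   (q4,_)→(q2,x,left)
state=q2 head=7 tape=_zy__y_y[_]x   (q2,_)→(q0,x,stay)
state=q0 head=7 tape=_zy__y_y[x]x   (q0,x)→(q3,z,left)
state=q3 head=6 tape=_zy__y_[y]zx   (q3,y)→(q1,x,right)
state=q1 head=7 tape=_zy__y_x[z]x   (q1,z)→(q3,x,right)
state=q3 head=8 tape=_zy__y_xx[x]
M halts after 26 transitions.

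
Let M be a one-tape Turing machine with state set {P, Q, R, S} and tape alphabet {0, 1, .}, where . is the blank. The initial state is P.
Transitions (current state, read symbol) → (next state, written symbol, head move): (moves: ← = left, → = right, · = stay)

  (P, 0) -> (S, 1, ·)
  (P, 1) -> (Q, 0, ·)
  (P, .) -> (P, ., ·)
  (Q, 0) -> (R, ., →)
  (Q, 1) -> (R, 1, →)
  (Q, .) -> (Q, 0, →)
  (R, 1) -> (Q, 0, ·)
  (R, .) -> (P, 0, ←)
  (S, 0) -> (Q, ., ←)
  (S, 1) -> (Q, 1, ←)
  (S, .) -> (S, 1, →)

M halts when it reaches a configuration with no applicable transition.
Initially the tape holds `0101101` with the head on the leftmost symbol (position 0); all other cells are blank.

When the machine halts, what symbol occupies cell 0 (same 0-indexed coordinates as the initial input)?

state=P head=0 tape=.[0]101101   (P,0)→(S,1,·)
state=S head=0 tape=.[1]101101   (S,1)→(Q,1,←)
state=Q head=-1 tape=[.]1101101   (Q,.)→(Q,0,→)
state=Q head=0 tape=0[1]101101   (Q,1)→(R,1,→)
state=R head=1 tape=01[1]01101   (R,1)→(Q,0,·)
state=Q head=1 tape=01[0]01101   (Q,0)→(R,.,→)
state=R head=2 tape=01.[0]1101
Cell 0 holds 1 when M halts.

1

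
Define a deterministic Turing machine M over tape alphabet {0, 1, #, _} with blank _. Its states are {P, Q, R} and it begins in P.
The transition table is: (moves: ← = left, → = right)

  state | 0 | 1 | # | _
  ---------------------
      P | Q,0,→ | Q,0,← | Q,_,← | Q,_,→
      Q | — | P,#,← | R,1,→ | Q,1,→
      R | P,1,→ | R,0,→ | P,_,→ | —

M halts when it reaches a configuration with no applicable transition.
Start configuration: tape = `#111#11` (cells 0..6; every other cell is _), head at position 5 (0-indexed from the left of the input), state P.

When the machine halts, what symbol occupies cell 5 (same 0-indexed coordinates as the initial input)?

P | __#111#[1]1   read 1 → write 0, move ←, go to Q
Q | __#111[#]01   read # → write 1, move →, go to R
R | __#1111[0]1   read 0 → write 1, move →, go to P
P | __#11111[1]   read 1 → write 0, move ←, go to Q
Q | __#1111[1]0   read 1 → write #, move ←, go to P
P | __#111[1]#0   read 1 → write 0, move ←, go to Q
Q | __#11[1]0#0   read 1 → write #, move ←, go to P
P | __#1[1]#0#0   read 1 → write 0, move ←, go to Q
Q | __#[1]0#0#0   read 1 → write #, move ←, go to P
P | __[#]#0#0#0   read # → write _, move ←, go to Q
Q | _[_]_#0#0#0   read _ → write 1, move →, go to Q
Q | _1[_]#0#0#0   read _ → write 1, move →, go to Q
Q | _11[#]0#0#0   read # → write 1, move →, go to R
R | _111[0]#0#0   read 0 → write 1, move →, go to P
P | _1111[#]0#0   read # → write _, move ←, go to Q
Q | _111[1]_0#0   read 1 → write #, move ←, go to P
P | _11[1]#_0#0   read 1 → write 0, move ←, go to Q
Q | _1[1]0#_0#0   read 1 → write #, move ←, go to P
P | _[1]#0#_0#0   read 1 → write 0, move ←, go to Q
Q | [_]0#0#_0#0   read _ → write 1, move →, go to Q
Q | 1[0]#0#_0#0
Cell 5 holds # when M halts.

#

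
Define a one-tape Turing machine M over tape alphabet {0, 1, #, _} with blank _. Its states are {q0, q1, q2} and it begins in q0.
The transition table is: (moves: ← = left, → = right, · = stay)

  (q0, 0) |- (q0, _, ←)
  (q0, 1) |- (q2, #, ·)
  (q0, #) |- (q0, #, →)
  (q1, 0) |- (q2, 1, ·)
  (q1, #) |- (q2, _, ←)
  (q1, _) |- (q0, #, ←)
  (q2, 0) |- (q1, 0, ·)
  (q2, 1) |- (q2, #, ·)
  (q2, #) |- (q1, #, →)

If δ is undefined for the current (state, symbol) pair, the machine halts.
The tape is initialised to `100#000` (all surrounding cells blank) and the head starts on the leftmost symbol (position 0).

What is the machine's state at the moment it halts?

q0 | [1]00#000   read 1 → write #, move ·, go to q2
q2 | [#]00#000   read # → write #, move →, go to q1
q1 | #[0]0#000   read 0 → write 1, move ·, go to q2
q2 | #[1]0#000   read 1 → write #, move ·, go to q2
q2 | #[#]0#000   read # → write #, move →, go to q1
q1 | ##[0]#000   read 0 → write 1, move ·, go to q2
q2 | ##[1]#000   read 1 → write #, move ·, go to q2
q2 | ##[#]#000   read # → write #, move →, go to q1
q1 | ###[#]000   read # → write _, move ←, go to q2
q2 | ##[#]_000   read # → write #, move →, go to q1
q1 | ###[_]000   read _ → write #, move ←, go to q0
q0 | ##[#]#000   read # → write #, move →, go to q0
q0 | ###[#]000   read # → write #, move →, go to q0
q0 | ####[0]00   read 0 → write _, move ←, go to q0
q0 | ###[#]_00   read # → write #, move →, go to q0
q0 | ####[_]00
No transition is defined for (q0, _); M halts in state q0.

q0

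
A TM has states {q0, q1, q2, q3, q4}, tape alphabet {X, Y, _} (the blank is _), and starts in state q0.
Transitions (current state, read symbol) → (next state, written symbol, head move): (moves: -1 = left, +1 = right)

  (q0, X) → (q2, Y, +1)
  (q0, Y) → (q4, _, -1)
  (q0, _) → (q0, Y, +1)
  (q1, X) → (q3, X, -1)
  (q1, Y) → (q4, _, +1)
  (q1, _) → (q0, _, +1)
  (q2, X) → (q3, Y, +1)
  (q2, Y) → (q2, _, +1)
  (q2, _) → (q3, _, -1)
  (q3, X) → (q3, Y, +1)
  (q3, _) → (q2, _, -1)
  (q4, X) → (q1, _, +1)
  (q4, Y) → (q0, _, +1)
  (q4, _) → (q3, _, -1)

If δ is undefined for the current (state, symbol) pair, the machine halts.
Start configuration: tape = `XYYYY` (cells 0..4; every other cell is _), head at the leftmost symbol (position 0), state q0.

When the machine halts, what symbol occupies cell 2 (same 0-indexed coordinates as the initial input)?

q0 | [X]YYYY_   read X → write Y, move +1, go to q2
q2 | Y[Y]YYY_   read Y → write _, move +1, go to q2
q2 | Y_[Y]YY_   read Y → write _, move +1, go to q2
q2 | Y__[Y]Y_   read Y → write _, move +1, go to q2
q2 | Y___[Y]_   read Y → write _, move +1, go to q2
q2 | Y____[_]   read _ → write _, move -1, go to q3
q3 | Y___[_]_   read _ → write _, move -1, go to q2
q2 | Y__[_]__   read _ → write _, move -1, go to q3
q3 | Y_[_]___   read _ → write _, move -1, go to q2
q2 | Y[_]____   read _ → write _, move -1, go to q3
q3 | [Y]_____
Cell 2 holds _ when M halts.

_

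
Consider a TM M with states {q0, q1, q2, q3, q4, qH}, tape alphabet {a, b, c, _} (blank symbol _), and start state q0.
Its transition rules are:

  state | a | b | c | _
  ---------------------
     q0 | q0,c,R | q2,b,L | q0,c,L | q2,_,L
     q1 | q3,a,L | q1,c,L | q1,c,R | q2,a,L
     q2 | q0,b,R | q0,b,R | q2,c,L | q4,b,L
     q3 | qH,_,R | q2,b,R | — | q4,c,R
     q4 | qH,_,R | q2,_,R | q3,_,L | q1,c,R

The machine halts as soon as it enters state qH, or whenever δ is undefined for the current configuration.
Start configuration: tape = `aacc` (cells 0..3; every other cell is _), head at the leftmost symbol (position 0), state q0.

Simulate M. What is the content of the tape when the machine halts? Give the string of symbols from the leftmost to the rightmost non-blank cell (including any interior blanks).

q0 | _____[a]acc   read a → write c, move R, go to q0
q0 | _____c[a]cc   read a → write c, move R, go to q0
q0 | _____cc[c]c   read c → write c, move L, go to q0
q0 | _____c[c]cc   read c → write c, move L, go to q0
q0 | _____[c]ccc   read c → write c, move L, go to q0
q0 | ____[_]cccc   read _ → write _, move L, go to q2
q2 | ___[_]_cccc   read _ → write b, move L, go to q4
q4 | __[_]b_cccc   read _ → write c, move R, go to q1
q1 | __c[b]_cccc   read b → write c, move L, go to q1
q1 | __[c]c_cccc   read c → write c, move R, go to q1
q1 | __c[c]_cccc   read c → write c, move R, go to q1
q1 | __cc[_]cccc   read _ → write a, move L, go to q2
q2 | __c[c]acccc   read c → write c, move L, go to q2
q2 | __[c]cacccc   read c → write c, move L, go to q2
q2 | _[_]ccacccc   read _ → write b, move L, go to q4
q4 | [_]bccacccc   read _ → write c, move R, go to q1
q1 | c[b]ccacccc   read b → write c, move L, go to q1
q1 | [c]cccacccc   read c → write c, move R, go to q1
q1 | c[c]ccacccc   read c → write c, move R, go to q1
q1 | cc[c]cacccc   read c → write c, move R, go to q1
q1 | ccc[c]acccc   read c → write c, move R, go to q1
q1 | cccc[a]cccc   read a → write a, move L, go to q3
q3 | ccc[c]acccc
The non-blank tape span at halt is ccccacccc.

ccccacccc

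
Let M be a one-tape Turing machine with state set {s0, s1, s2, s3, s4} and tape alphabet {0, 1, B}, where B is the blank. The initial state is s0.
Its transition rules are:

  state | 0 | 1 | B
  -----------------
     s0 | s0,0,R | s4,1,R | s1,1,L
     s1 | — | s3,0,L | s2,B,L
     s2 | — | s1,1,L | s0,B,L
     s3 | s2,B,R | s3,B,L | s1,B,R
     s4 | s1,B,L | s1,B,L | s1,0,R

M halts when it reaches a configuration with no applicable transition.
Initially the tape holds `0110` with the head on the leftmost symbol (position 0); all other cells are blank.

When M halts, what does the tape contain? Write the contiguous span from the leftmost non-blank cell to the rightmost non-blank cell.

0B0

state=s0 head=0 tape=[0]110   (s0,0)→(s0,0,R)
state=s0 head=1 tape=0[1]10   (s0,1)→(s4,1,R)
state=s4 head=2 tape=01[1]0   (s4,1)→(s1,B,L)
state=s1 head=1 tape=0[1]B0   (s1,1)→(s3,0,L)
state=s3 head=0 tape=[0]0B0   (s3,0)→(s2,B,R)
state=s2 head=1 tape=B[0]B0
The non-blank tape span at halt is 0B0.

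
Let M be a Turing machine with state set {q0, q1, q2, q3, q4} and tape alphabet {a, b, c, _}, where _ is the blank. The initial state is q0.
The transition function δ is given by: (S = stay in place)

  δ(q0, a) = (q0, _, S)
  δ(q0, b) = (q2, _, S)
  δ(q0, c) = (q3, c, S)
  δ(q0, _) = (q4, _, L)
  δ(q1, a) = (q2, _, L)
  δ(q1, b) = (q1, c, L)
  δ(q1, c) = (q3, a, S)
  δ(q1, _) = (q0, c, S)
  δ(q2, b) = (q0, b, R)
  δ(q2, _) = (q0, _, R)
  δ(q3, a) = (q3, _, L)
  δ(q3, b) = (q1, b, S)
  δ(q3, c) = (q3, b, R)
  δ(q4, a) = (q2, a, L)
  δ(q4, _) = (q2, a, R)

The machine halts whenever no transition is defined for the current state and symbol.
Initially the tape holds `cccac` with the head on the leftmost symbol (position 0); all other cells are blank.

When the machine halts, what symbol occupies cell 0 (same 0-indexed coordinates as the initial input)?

q0 | _[c]ccac   read c → write c, move S, go to q3
q3 | _[c]ccac   read c → write b, move R, go to q3
q3 | _b[c]cac   read c → write b, move R, go to q3
q3 | _bb[c]ac   read c → write b, move R, go to q3
q3 | _bbb[a]c   read a → write _, move L, go to q3
q3 | _bb[b]_c   read b → write b, move S, go to q1
q1 | _bb[b]_c   read b → write c, move L, go to q1
q1 | _b[b]c_c   read b → write c, move L, go to q1
q1 | _[b]cc_c   read b → write c, move L, go to q1
q1 | [_]ccc_c   read _ → write c, move S, go to q0
q0 | [c]ccc_c   read c → write c, move S, go to q3
q3 | [c]ccc_c   read c → write b, move R, go to q3
q3 | b[c]cc_c   read c → write b, move R, go to q3
q3 | bb[c]c_c   read c → write b, move R, go to q3
q3 | bbb[c]_c   read c → write b, move R, go to q3
q3 | bbbb[_]c
Cell 0 holds b when M halts.

b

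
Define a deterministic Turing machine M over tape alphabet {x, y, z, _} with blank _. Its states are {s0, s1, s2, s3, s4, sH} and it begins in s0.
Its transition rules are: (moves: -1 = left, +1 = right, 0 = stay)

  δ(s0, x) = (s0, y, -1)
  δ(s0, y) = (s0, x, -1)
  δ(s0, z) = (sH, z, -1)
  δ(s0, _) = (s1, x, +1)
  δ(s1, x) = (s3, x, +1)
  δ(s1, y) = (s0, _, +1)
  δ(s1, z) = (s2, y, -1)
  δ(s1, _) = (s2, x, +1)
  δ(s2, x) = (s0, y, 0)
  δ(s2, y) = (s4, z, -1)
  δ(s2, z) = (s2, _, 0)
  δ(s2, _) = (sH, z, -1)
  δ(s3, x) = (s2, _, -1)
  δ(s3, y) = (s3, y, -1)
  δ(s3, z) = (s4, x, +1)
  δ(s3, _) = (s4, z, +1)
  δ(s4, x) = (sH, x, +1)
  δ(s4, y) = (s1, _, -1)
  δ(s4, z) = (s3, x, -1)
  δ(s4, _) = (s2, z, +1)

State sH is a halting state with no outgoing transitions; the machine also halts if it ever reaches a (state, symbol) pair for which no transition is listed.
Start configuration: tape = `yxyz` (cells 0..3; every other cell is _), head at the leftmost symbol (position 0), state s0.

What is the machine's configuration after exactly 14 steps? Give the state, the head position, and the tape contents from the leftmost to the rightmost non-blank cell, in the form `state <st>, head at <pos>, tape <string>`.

state s0, head at 3, tape xx_x_z

state=s0 head=0 tape=__[y]xyz   (s0,y)→(s0,x,-1)
state=s0 head=-1 tape=_[_]xxyz   (s0,_)→(s1,x,+1)
state=s1 head=0 tape=_x[x]xyz   (s1,x)→(s3,x,+1)
state=s3 head=1 tape=_xx[x]yz   (s3,x)→(s2,_,-1)
state=s2 head=0 tape=_x[x]_yz   (s2,x)→(s0,y,0)
state=s0 head=0 tape=_x[y]_yz   (s0,y)→(s0,x,-1)
state=s0 head=-1 tape=_[x]x_yz   (s0,x)→(s0,y,-1)
state=s0 head=-2 tape=[_]yx_yz   (s0,_)→(s1,x,+1)
state=s1 head=-1 tape=x[y]x_yz   (s1,y)→(s0,_,+1)
state=s0 head=0 tape=x_[x]_yz   (s0,x)→(s0,y,-1)
state=s0 head=-1 tape=x[_]y_yz   (s0,_)→(s1,x,+1)
state=s1 head=0 tape=xx[y]_yz   (s1,y)→(s0,_,+1)
state=s0 head=1 tape=xx_[_]yz   (s0,_)→(s1,x,+1)
state=s1 head=2 tape=xx_x[y]z   (s1,y)→(s0,_,+1)
state=s0 head=3 tape=xx_x_[z]
After 14 steps: state s0, head at 3, tape xx_x_z.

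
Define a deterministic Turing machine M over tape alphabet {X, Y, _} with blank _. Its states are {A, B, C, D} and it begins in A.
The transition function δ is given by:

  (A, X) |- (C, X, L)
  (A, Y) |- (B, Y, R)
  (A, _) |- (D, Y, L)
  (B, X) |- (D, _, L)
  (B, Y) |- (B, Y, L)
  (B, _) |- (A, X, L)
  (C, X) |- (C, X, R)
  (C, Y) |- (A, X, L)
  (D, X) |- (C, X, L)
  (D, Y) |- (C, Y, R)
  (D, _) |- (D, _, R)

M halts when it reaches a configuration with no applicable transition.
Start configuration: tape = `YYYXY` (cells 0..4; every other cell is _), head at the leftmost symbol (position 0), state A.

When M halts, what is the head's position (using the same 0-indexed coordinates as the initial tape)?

state=A head=0 tape=____[Y]YYXY_   (A,Y)→(B,Y,R)
state=B head=1 tape=____Y[Y]YXY_   (B,Y)→(B,Y,L)
state=B head=0 tape=____[Y]YYXY_   (B,Y)→(B,Y,L)
state=B head=-1 tape=___[_]YYYXY_   (B,_)→(A,X,L)
state=A head=-2 tape=__[_]XYYYXY_   (A,_)→(D,Y,L)
state=D head=-3 tape=_[_]YXYYYXY_   (D,_)→(D,_,R)
state=D head=-2 tape=__[Y]XYYYXY_   (D,Y)→(C,Y,R)
state=C head=-1 tape=__Y[X]YYYXY_   (C,X)→(C,X,R)
state=C head=0 tape=__YX[Y]YYXY_   (C,Y)→(A,X,L)
state=A head=-1 tape=__Y[X]XYYXY_   (A,X)→(C,X,L)
state=C head=-2 tape=__[Y]XXYYXY_   (C,Y)→(A,X,L)
state=A head=-3 tape=_[_]XXXYYXY_   (A,_)→(D,Y,L)
state=D head=-4 tape=[_]YXXXYYXY_   (D,_)→(D,_,R)
state=D head=-3 tape=_[Y]XXXYYXY_   (D,Y)→(C,Y,R)
state=C head=-2 tape=_Y[X]XXYYXY_   (C,X)→(C,X,R)
state=C head=-1 tape=_YX[X]XYYXY_   (C,X)→(C,X,R)
state=C head=0 tape=_YXX[X]YYXY_   (C,X)→(C,X,R)
state=C head=1 tape=_YXXX[Y]YXY_   (C,Y)→(A,X,L)
state=A head=0 tape=_YXX[X]XYXY_   (A,X)→(C,X,L)
state=C head=-1 tape=_YX[X]XXYXY_   (C,X)→(C,X,R)
state=C head=0 tape=_YXX[X]XYXY_   (C,X)→(C,X,R)
state=C head=1 tape=_YXXX[X]YXY_   (C,X)→(C,X,R)
state=C head=2 tape=_YXXXX[Y]XY_   (C,Y)→(A,X,L)
state=A head=1 tape=_YXXX[X]XXY_   (A,X)→(C,X,L)
state=C head=0 tape=_YXX[X]XXXY_   (C,X)→(C,X,R)
state=C head=1 tape=_YXXX[X]XXY_   (C,X)→(C,X,R)
state=C head=2 tape=_YXXXX[X]XY_   (C,X)→(C,X,R)
state=C head=3 tape=_YXXXXX[X]Y_   (C,X)→(C,X,R)
state=C head=4 tape=_YXXXXXX[Y]_   (C,Y)→(A,X,L)
state=A head=3 tape=_YXXXXX[X]X_   (A,X)→(C,X,L)
state=C head=2 tape=_YXXXX[X]XX_   (C,X)→(C,X,R)
state=C head=3 tape=_YXXXXX[X]X_   (C,X)→(C,X,R)
state=C head=4 tape=_YXXXXXX[X]_   (C,X)→(C,X,R)
state=C head=5 tape=_YXXXXXXX[_]
At halt the head is at cell 5.

5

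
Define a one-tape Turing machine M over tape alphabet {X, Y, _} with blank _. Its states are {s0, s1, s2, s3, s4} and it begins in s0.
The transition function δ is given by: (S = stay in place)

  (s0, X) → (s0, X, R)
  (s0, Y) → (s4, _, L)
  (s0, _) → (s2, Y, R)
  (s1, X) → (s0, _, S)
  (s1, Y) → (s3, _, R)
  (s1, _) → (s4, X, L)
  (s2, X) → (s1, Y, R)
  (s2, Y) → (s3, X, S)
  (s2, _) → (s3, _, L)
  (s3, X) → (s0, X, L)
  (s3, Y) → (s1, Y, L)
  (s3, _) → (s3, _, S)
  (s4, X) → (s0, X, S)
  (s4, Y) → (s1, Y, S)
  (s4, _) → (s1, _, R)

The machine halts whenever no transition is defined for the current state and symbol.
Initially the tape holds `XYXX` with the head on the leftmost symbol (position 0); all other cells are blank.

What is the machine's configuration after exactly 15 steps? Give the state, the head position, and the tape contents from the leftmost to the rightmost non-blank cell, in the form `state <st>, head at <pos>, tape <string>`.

state=s0 head=0 tape=[X]YXX_   (s0,X)→(s0,X,R)
state=s0 head=1 tape=X[Y]XX_   (s0,Y)→(s4,_,L)
state=s4 head=0 tape=[X]_XX_   (s4,X)→(s0,X,S)
state=s0 head=0 tape=[X]_XX_   (s0,X)→(s0,X,R)
state=s0 head=1 tape=X[_]XX_   (s0,_)→(s2,Y,R)
state=s2 head=2 tape=XY[X]X_   (s2,X)→(s1,Y,R)
state=s1 head=3 tape=XYY[X]_   (s1,X)→(s0,_,S)
state=s0 head=3 tape=XYY[_]_   (s0,_)→(s2,Y,R)
state=s2 head=4 tape=XYYY[_]   (s2,_)→(s3,_,L)
state=s3 head=3 tape=XYY[Y]_   (s3,Y)→(s1,Y,L)
state=s1 head=2 tape=XY[Y]Y_   (s1,Y)→(s3,_,R)
state=s3 head=3 tape=XY_[Y]_   (s3,Y)→(s1,Y,L)
state=s1 head=2 tape=XY[_]Y_   (s1,_)→(s4,X,L)
state=s4 head=1 tape=X[Y]XY_   (s4,Y)→(s1,Y,S)
state=s1 head=1 tape=X[Y]XY_   (s1,Y)→(s3,_,R)
state=s3 head=2 tape=X_[X]Y_
After 15 steps: state s3, head at 2, tape X_XY.

state s3, head at 2, tape X_XY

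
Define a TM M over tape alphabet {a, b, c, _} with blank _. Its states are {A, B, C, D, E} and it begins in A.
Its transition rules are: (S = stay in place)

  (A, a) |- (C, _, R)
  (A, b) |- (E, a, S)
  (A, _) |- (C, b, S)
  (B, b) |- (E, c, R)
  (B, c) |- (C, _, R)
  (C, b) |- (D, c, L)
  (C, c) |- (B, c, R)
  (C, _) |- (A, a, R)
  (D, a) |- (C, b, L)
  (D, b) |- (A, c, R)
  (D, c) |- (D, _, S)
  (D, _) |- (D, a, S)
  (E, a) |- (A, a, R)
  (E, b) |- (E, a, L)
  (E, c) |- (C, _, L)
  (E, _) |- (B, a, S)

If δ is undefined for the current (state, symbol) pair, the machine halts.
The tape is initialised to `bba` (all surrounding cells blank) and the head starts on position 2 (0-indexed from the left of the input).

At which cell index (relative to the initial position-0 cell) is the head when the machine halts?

A | bb[a]__   read a → write _, move R, go to C
C | bb_[_]_   read _ → write a, move R, go to A
A | bb_a[_]   read _ → write b, move S, go to C
C | bb_a[b]   read b → write c, move L, go to D
D | bb_[a]c   read a → write b, move L, go to C
C | bb[_]bc   read _ → write a, move R, go to A
A | bba[b]c   read b → write a, move S, go to E
E | bba[a]c   read a → write a, move R, go to A
A | bbaa[c]
At halt the head is at cell 4.

4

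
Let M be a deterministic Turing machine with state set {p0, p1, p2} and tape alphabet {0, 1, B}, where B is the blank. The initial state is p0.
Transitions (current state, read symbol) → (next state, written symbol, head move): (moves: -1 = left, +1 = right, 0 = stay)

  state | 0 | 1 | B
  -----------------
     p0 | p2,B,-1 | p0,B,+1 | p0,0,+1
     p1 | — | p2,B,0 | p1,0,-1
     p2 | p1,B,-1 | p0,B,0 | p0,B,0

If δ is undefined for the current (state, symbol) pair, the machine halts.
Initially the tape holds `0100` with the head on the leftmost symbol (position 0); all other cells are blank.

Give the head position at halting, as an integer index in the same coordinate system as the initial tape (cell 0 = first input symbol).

p0 | B[0]100   read 0 → write B, move -1, go to p2
p2 | [B]B100   read B → write B, move 0, go to p0
p0 | [B]B100   read B → write 0, move +1, go to p0
p0 | 0[B]100   read B → write 0, move +1, go to p0
p0 | 00[1]00   read 1 → write B, move +1, go to p0
p0 | 00B[0]0   read 0 → write B, move -1, go to p2
p2 | 00[B]B0   read B → write B, move 0, go to p0
p0 | 00[B]B0   read B → write 0, move +1, go to p0
p0 | 000[B]0   read B → write 0, move +1, go to p0
p0 | 0000[0]   read 0 → write B, move -1, go to p2
p2 | 000[0]B   read 0 → write B, move -1, go to p1
p1 | 00[0]BB
At halt the head is at cell 1.

1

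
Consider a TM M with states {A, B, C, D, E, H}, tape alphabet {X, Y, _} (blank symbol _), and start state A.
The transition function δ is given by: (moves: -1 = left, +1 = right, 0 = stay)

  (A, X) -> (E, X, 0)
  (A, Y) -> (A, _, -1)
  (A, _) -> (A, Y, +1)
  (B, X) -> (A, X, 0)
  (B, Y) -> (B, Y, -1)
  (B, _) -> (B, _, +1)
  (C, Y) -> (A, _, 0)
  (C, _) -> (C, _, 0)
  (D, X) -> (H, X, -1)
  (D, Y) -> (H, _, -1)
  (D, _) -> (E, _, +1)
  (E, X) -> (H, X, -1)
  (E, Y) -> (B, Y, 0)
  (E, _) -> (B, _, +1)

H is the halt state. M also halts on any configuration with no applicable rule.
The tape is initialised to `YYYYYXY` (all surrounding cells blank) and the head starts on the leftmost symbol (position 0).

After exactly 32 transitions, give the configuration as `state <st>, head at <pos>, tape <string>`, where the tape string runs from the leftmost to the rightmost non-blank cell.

A | ____[Y]YYYYXY   read Y → write _, move -1, go to A
A | ___[_]_YYYYXY   read _ → write Y, move +1, go to A
A | ___Y[_]YYYYXY   read _ → write Y, move +1, go to A
A | ___YY[Y]YYYXY   read Y → write _, move -1, go to A
A | ___Y[Y]_YYYXY   read Y → write _, move -1, go to A
A | ___[Y]__YYYXY   read Y → write _, move -1, go to A
A | __[_]___YYYXY   read _ → write Y, move +1, go to A
A | __Y[_]__YYYXY   read _ → write Y, move +1, go to A
A | __YY[_]_YYYXY   read _ → write Y, move +1, go to A
A | __YYY[_]YYYXY   read _ → write Y, move +1, go to A
A | __YYYY[Y]YYXY   read Y → write _, move -1, go to A
A | __YYY[Y]_YYXY   read Y → write _, move -1, go to A
A | __YY[Y]__YYXY   read Y → write _, move -1, go to A
A | __Y[Y]___YYXY   read Y → write _, move -1, go to A
A | __[Y]____YYXY   read Y → write _, move -1, go to A
A | _[_]_____YYXY   read _ → write Y, move +1, go to A
A | _Y[_]____YYXY   read _ → write Y, move +1, go to A
A | _YY[_]___YYXY   read _ → write Y, move +1, go to A
A | _YYY[_]__YYXY   read _ → write Y, move +1, go to A
A | _YYYY[_]_YYXY   read _ → write Y, move +1, go to A
A | _YYYYY[_]YYXY   read _ → write Y, move +1, go to A
A | _YYYYYY[Y]YXY   read Y → write _, move -1, go to A
A | _YYYYY[Y]_YXY   read Y → write _, move -1, go to A
A | _YYYY[Y]__YXY   read Y → write _, move -1, go to A
A | _YYY[Y]___YXY   read Y → write _, move -1, go to A
A | _YY[Y]____YXY   read Y → write _, move -1, go to A
A | _Y[Y]_____YXY   read Y → write _, move -1, go to A
A | _[Y]______YXY   read Y → write _, move -1, go to A
A | [_]_______YXY   read _ → write Y, move +1, go to A
A | Y[_]______YXY   read _ → write Y, move +1, go to A
A | YY[_]_____YXY   read _ → write Y, move +1, go to A
A | YYY[_]____YXY   read _ → write Y, move +1, go to A
A | YYYY[_]___YXY
After 32 steps: state A, head at 0, tape YYYY____YXY.

state A, head at 0, tape YYYY____YXY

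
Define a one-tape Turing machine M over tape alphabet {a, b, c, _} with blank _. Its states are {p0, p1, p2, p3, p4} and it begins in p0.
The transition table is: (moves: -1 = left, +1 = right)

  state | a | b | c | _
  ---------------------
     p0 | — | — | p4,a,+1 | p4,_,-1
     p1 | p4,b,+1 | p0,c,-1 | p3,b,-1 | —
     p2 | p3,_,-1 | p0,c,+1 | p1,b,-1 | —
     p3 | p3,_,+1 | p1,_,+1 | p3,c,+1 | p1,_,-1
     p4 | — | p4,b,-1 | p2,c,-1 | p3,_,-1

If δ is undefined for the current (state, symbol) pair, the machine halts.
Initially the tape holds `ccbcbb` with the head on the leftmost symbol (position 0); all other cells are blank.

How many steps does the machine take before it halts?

4

state=p0 head=0 tape=__[c]cbcbb   (p0,c)→(p4,a,+1)
state=p4 head=1 tape=__a[c]bcbb   (p4,c)→(p2,c,-1)
state=p2 head=0 tape=__[a]cbcbb   (p2,a)→(p3,_,-1)
state=p3 head=-1 tape=_[_]_cbcbb   (p3,_)→(p1,_,-1)
state=p1 head=-2 tape=[_]__cbcbb
M halts after 4 transitions.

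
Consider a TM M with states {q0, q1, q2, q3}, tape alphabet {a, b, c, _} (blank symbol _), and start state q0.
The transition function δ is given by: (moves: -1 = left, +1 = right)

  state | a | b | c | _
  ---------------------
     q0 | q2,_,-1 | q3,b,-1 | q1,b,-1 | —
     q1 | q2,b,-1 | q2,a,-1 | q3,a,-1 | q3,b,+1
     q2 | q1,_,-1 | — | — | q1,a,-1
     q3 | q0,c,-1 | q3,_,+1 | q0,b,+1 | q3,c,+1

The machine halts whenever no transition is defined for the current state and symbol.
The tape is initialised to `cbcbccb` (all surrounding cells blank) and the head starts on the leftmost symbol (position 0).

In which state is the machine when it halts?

q2

state=q0 head=0 tape=_[c]bcbccb   (q0,c)→(q1,b,-1)
state=q1 head=-1 tape=[_]bbcbccb   (q1,_)→(q3,b,+1)
state=q3 head=0 tape=b[b]bcbccb   (q3,b)→(q3,_,+1)
state=q3 head=1 tape=b_[b]cbccb   (q3,b)→(q3,_,+1)
state=q3 head=2 tape=b__[c]bccb   (q3,c)→(q0,b,+1)
state=q0 head=3 tape=b__b[b]ccb   (q0,b)→(q3,b,-1)
state=q3 head=2 tape=b__[b]bccb   (q3,b)→(q3,_,+1)
state=q3 head=3 tape=b___[b]ccb   (q3,b)→(q3,_,+1)
state=q3 head=4 tape=b____[c]cb   (q3,c)→(q0,b,+1)
state=q0 head=5 tape=b____b[c]b   (q0,c)→(q1,b,-1)
state=q1 head=4 tape=b____[b]bb   (q1,b)→(q2,a,-1)
state=q2 head=3 tape=b___[_]abb   (q2,_)→(q1,a,-1)
state=q1 head=2 tape=b__[_]aabb   (q1,_)→(q3,b,+1)
state=q3 head=3 tape=b__b[a]abb   (q3,a)→(q0,c,-1)
state=q0 head=2 tape=b__[b]cabb   (q0,b)→(q3,b,-1)
state=q3 head=1 tape=b_[_]bcabb   (q3,_)→(q3,c,+1)
state=q3 head=2 tape=b_c[b]cabb   (q3,b)→(q3,_,+1)
state=q3 head=3 tape=b_c_[c]abb   (q3,c)→(q0,b,+1)
state=q0 head=4 tape=b_c_b[a]bb   (q0,a)→(q2,_,-1)
state=q2 head=3 tape=b_c_[b]_bb
No transition is defined for (q2, b); M halts in state q2.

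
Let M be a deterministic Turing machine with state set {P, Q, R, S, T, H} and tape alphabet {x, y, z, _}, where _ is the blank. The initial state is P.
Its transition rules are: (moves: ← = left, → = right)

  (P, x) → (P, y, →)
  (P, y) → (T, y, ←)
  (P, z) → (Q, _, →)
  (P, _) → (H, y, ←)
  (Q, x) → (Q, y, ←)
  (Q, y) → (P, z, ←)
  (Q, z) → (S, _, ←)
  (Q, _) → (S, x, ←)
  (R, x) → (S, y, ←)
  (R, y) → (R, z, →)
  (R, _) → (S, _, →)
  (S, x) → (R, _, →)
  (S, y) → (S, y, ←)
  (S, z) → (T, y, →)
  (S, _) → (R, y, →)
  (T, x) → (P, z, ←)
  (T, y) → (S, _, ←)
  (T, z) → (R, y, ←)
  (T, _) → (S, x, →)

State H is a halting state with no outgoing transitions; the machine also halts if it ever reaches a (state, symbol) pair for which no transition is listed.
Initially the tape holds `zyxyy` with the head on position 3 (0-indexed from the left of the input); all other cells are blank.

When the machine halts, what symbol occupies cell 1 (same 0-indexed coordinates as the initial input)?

P | _zyx[y]y   read y → write y, move ←, go to T
T | _zy[x]yy   read x → write z, move ←, go to P
P | _z[y]zyy   read y → write y, move ←, go to T
T | _[z]yzyy   read z → write y, move ←, go to R
R | [_]yyzyy   read _ → write _, move →, go to S
S | _[y]yzyy   read y → write y, move ←, go to S
S | [_]yyzyy   read _ → write y, move →, go to R
R | y[y]yzyy   read y → write z, move →, go to R
R | yz[y]zyy   read y → write z, move →, go to R
R | yzz[z]yy
Cell 1 holds z when M halts.

z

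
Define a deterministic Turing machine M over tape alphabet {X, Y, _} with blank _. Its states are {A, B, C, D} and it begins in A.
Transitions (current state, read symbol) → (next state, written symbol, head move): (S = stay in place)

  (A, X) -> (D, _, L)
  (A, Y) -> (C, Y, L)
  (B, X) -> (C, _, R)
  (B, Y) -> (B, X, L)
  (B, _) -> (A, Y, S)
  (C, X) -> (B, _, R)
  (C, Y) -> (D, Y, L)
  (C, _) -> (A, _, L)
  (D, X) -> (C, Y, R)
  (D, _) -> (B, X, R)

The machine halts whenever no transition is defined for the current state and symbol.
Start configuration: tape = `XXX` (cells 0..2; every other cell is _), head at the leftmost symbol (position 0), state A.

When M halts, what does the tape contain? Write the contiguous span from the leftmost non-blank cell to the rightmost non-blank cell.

YXXX

state=A head=0 tape=___[X]XX   (A,X)→(D,_,L)
state=D head=-1 tape=__[_]_XX   (D,_)→(B,X,R)
state=B head=0 tape=__X[_]XX   (B,_)→(A,Y,S)
state=A head=0 tape=__X[Y]XX   (A,Y)→(C,Y,L)
state=C head=-1 tape=__[X]YXX   (C,X)→(B,_,R)
state=B head=0 tape=___[Y]XX   (B,Y)→(B,X,L)
state=B head=-1 tape=__[_]XXX   (B,_)→(A,Y,S)
state=A head=-1 tape=__[Y]XXX   (A,Y)→(C,Y,L)
state=C head=-2 tape=_[_]YXXX   (C,_)→(A,_,L)
state=A head=-3 tape=[_]_YXXX
The non-blank tape span at halt is YXXX.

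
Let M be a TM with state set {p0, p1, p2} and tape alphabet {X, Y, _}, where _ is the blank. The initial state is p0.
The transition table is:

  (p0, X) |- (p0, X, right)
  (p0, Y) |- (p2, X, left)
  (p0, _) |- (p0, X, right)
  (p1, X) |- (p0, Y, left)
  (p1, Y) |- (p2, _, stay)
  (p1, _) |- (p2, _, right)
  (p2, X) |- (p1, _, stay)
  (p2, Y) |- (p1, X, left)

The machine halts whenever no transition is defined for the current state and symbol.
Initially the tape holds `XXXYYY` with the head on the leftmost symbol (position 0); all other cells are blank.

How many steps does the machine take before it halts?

p0 | [X]XXYYY_   read X → write X, move right, go to p0
p0 | X[X]XYYY_   read X → write X, move right, go to p0
p0 | XX[X]YYY_   read X → write X, move right, go to p0
p0 | XXX[Y]YY_   read Y → write X, move left, go to p2
p2 | XX[X]XYY_   read X → write _, move stay, go to p1
p1 | XX[_]XYY_   read _ → write _, move right, go to p2
p2 | XX_[X]YY_   read X → write _, move stay, go to p1
p1 | XX_[_]YY_   read _ → write _, move right, go to p2
p2 | XX__[Y]Y_   read Y → write X, move left, go to p1
p1 | XX_[_]XY_   read _ → write _, move right, go to p2
p2 | XX__[X]Y_   read X → write _, move stay, go to p1
p1 | XX__[_]Y_   read _ → write _, move right, go to p2
p2 | XX___[Y]_   read Y → write X, move left, go to p1
p1 | XX__[_]X_   read _ → write _, move right, go to p2
p2 | XX___[X]_   read X → write _, move stay, go to p1
p1 | XX___[_]_   read _ → write _, move right, go to p2
p2 | XX____[_]
M halts after 16 transitions.

16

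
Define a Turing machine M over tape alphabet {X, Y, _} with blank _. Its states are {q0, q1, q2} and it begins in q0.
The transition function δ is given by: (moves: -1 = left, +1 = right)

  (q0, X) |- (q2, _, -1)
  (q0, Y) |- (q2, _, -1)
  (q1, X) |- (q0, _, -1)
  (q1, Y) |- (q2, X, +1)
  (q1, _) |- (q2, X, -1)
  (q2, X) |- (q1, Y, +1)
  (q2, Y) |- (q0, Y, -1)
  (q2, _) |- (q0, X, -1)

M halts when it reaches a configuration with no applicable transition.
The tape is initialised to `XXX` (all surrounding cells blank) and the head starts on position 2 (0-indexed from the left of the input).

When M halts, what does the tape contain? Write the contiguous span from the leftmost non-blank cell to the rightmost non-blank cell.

X_YX

state=q0 head=2 tape=__XX[X]   (q0,X)→(q2,_,-1)
state=q2 head=1 tape=__X[X]_   (q2,X)→(q1,Y,+1)
state=q1 head=2 tape=__XY[_]   (q1,_)→(q2,X,-1)
state=q2 head=1 tape=__X[Y]X   (q2,Y)→(q0,Y,-1)
state=q0 head=0 tape=__[X]YX   (q0,X)→(q2,_,-1)
state=q2 head=-1 tape=_[_]_YX   (q2,_)→(q0,X,-1)
state=q0 head=-2 tape=[_]X_YX
The non-blank tape span at halt is X_YX.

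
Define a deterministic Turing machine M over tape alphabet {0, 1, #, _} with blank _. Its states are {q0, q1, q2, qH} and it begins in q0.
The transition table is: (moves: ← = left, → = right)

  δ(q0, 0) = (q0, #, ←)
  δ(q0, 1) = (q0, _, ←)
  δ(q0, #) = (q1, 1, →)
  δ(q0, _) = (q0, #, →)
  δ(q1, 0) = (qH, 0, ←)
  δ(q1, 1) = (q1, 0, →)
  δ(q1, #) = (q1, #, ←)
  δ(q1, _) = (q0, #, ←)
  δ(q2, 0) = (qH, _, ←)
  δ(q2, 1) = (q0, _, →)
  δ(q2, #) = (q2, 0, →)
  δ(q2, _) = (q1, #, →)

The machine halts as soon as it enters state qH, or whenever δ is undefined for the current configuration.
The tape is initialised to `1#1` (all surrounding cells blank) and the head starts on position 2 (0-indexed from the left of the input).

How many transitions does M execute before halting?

27

q0 | __1#[1]_   read 1 → write _, move ←, go to q0
q0 | __1[#]__   read # → write 1, move →, go to q1
q1 | __11[_]_   read _ → write #, move ←, go to q0
q0 | __1[1]#_   read 1 → write _, move ←, go to q0
q0 | __[1]_#_   read 1 → write _, move ←, go to q0
q0 | _[_]__#_   read _ → write #, move →, go to q0
q0 | _#[_]_#_   read _ → write #, move →, go to q0
q0 | _##[_]#_   read _ → write #, move →, go to q0
q0 | _###[#]_   read # → write 1, move →, go to q1
q1 | _###1[_]   read _ → write #, move ←, go to q0
q0 | _###[1]#   read 1 → write _, move ←, go to q0
q0 | _##[#]_#   read # → write 1, move →, go to q1
q1 | _##1[_]#   read _ → write #, move ←, go to q0
q0 | _##[1]##   read 1 → write _, move ←, go to q0
q0 | _#[#]_##   read # → write 1, move →, go to q1
q1 | _#1[_]##   read _ → write #, move ←, go to q0
q0 | _#[1]###   read 1 → write _, move ←, go to q0
q0 | _[#]_###   read # → write 1, move →, go to q1
q1 | _1[_]###   read _ → write #, move ←, go to q0
q0 | _[1]####   read 1 → write _, move ←, go to q0
q0 | [_]_####   read _ → write #, move →, go to q0
q0 | #[_]####   read _ → write #, move →, go to q0
q0 | ##[#]###   read # → write 1, move →, go to q1
q1 | ##1[#]##   read # → write #, move ←, go to q1
q1 | ##[1]###   read 1 → write 0, move →, go to q1
q1 | ##0[#]##   read # → write #, move ←, go to q1
q1 | ##[0]###   read 0 → write 0, move ←, go to qH
qH | #[#]0###
M halts after 27 transitions.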